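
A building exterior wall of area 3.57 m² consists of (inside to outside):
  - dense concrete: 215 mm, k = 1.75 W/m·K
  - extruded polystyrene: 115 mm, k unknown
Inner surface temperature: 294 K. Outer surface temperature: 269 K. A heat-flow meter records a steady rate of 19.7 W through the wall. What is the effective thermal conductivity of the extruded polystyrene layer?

Treating each layer as a thermal resistance in series:
R_dense concrete = L/(kA) = 0.215/(1.75×3.57) = 0.03441 K/W
Sum of known resistances R_other = 0.03441 K/W
Total R = ΔT/Q = 25/19.7 = 1.269 K/W
R_extruded polystyrene = R_total − R_other = 1.235 K/W
k = L/(R·A) = 0.115/(1.235×3.57)

k ≈ 0.0261 W/(m·K)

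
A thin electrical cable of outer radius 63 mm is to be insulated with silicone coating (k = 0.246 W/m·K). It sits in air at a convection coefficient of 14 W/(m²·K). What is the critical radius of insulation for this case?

For a cylinder r_cr = k/h = 0.246/14
r_cr = 17.6 mm; since the bare radius (63 mm) is above r_cr, any added insulation will reduce heat loss.

r_cr ≈ 17.6 mm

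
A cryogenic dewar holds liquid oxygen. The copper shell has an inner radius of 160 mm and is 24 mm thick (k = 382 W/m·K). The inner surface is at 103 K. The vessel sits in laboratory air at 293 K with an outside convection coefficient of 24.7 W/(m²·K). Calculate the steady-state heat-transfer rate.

Spherical conduction: R = (1/r_in − 1/r_out)/(4πk) per layer; series-sum.
R_copper shell = (1/0.16 − 1/0.184)/(4π×382) = 1.698×10^-4 K/W
R_outer film = 1/(h·4πr_o²) = 1/(24.7×4π×0.184²) = 0.09516 K/W
R_total = 0.09533 K/W
Q = ΔT/R_total = 190/0.09533

Q ≈ 1990 W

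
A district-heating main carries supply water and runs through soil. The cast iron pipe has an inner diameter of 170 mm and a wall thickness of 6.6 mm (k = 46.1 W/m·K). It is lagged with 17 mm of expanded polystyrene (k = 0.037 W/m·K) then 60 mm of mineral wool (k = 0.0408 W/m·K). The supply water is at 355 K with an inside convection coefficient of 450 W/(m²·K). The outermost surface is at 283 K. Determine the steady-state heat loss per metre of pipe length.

For a radial system each layer contributes R = ln(r_out/r_in)/(2πkL); films add R = 1/(hA).
R_inner film = 1/(h_i·2πr₁L) = 1/(450×2π×0.085×1) = 0.004161 K/W
R_cast iron pipe wall = ln(91.6/85)/(2π×46.1×1) = 2.582×10^-4 K/W
R_expanded polystyrene = ln(108.6/91.6)/(2π×0.037×1) = 0.7323 K/W
R_mineral wool = ln(168.6/108.6)/(2π×0.0408×1) = 1.716 K/W
R_total = 2.453 K/W
Q = ΔT/R_total = 72/2.453

q′ ≈ 29.4 W/m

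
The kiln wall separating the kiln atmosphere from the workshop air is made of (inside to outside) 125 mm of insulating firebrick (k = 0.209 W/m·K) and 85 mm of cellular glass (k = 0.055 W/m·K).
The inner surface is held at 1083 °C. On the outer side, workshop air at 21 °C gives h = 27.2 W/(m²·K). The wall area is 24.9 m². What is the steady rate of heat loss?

Q ≈ 12100 W

Thermal resistances in series:
R_insulating firebrick = L/(kA) = 0.125/(0.209×24.9) = 0.02402 K/W
R_cellular glass = L/(kA) = 0.085/(0.055×24.9) = 0.06207 K/W
R_outer film = 1/(h_o·A) = 1/(27.2×24.9) = 0.001476 K/W
R_total = 0.08756 K/W
Q = ΔT / R_total = 1062 / 0.08756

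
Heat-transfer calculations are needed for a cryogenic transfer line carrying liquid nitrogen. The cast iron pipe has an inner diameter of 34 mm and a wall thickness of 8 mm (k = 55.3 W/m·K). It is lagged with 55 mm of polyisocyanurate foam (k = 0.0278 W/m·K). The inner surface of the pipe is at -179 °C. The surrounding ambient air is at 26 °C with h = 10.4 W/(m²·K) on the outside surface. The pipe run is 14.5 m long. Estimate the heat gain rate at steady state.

Q ≈ 434 W

For a radial system each layer contributes R = ln(r_out/r_in)/(2πkL); films add R = 1/(hA).
R_cast iron pipe wall = ln(25/17)/(2π×55.3×14.5) = 7.655×10^-5 K/W
R_polyisocyanurate foam = ln(80/25)/(2π×0.0278×14.5) = 0.4592 K/W
R_outer film = 1/(h_o·2πr_oL) = 1/(10.4×2π×0.08×14.5) = 0.01319 K/W
R_total = 0.4725 K/W
Q = ΔT/R_total = 205/0.4725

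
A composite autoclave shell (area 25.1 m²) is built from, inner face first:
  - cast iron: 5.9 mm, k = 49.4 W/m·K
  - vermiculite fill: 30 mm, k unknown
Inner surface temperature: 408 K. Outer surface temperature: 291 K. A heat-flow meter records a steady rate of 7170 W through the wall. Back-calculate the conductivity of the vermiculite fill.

Treating each layer as a thermal resistance in series:
R_cast iron = L/(kA) = 0.0059/(49.4×25.1) = 4.758×10^-6 K/W
Sum of known resistances R_other = 4.758×10^-6 K/W
Total R = ΔT/Q = 117/7170 = 0.01632 K/W
R_vermiculite fill = R_total − R_other = 0.01631 K/W
k = L/(R·A) = 0.03/(0.01631×25.1)

k ≈ 0.0733 W/(m·K)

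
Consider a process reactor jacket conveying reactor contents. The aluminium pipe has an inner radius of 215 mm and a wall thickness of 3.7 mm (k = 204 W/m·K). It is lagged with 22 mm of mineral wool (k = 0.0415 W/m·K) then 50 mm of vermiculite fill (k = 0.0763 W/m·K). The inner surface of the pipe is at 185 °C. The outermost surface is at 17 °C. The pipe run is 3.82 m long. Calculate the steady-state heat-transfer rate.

Treating each annulus and film as a series resistance:
R_aluminium pipe wall = ln(218.7/215)/(2π×204×3.82) = 3.485×10^-6 K/W
R_mineral wool = ln(240.7/218.7)/(2π×0.0415×3.82) = 0.09623 K/W
R_vermiculite fill = ln(290.7/240.7)/(2π×0.0763×3.82) = 0.1031 K/W
R_total = 0.1993 K/W
Q = ΔT/R_total = 168/0.1993

Q ≈ 843 W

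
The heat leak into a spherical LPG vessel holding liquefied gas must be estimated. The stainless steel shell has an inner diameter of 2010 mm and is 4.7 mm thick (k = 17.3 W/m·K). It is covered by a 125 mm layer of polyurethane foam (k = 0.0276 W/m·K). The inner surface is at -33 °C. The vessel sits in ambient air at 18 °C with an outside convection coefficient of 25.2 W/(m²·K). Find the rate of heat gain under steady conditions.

Q ≈ 161 W

For a spherical shell R = (1/r₁ − 1/r₂)/(4πk); film R = 1/(h·4πr²). In series:
R_stainless steel shell = (1/1.005 − 1/1.0097)/(4π×17.3) = 2.131×10^-5 K/W
R_polyurethane foam = (1/1.0097 − 1/1.1347)/(4π×0.0276) = 0.3146 K/W
R_outer film = 1/(h·4πr_o²) = 1/(25.2×4π×1.1347²) = 0.002453 K/W
R_total = 0.317 K/W
Q = ΔT/R_total = 51/0.317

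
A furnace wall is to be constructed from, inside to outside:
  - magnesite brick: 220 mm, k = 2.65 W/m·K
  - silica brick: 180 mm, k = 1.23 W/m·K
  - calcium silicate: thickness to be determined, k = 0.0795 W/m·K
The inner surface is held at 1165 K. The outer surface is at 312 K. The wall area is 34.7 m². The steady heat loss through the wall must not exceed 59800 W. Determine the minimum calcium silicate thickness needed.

Thermal resistances in series:
R_magnesite brick = L/(kA) = 0.22/(2.65×34.7) = 0.002392 K/W
R_silica brick = L/(kA) = 0.18/(1.23×34.7) = 0.004217 K/W
Sum of the known resistances R_other = 0.00661 K/W
Required total resistance R_tot = ΔT/Q_allow = 853/59800 = 0.01426 K/W
R_calcium silicate = R_tot − R_other = 0.007654 K/W
L = R·k·A = 0.007654×0.0795×34.7

L ≈ 21.1 mm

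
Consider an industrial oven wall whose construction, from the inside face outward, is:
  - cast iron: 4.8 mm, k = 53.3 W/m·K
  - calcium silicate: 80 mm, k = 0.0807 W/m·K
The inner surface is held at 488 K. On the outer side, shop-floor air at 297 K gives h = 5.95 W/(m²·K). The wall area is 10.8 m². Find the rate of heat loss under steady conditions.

Model the wall as resistances in series:
R_cast iron = L/(kA) = 0.0048/(53.3×10.8) = 8.339×10^-6 K/W
R_calcium silicate = L/(kA) = 0.08/(0.0807×10.8) = 0.09179 K/W
R_outer film = 1/(h_o·A) = 1/(5.95×10.8) = 0.01556 K/W
R_total = 0.1074 K/W
Q = ΔT / R_total = 191 / 0.1074

Q ≈ 1780 W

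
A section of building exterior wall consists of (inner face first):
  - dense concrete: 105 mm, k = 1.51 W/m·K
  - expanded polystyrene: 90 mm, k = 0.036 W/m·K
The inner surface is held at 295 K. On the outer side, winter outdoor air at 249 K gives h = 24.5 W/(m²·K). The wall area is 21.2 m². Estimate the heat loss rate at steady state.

Q ≈ 374 W

Model the wall as resistances in series:
R_dense concrete = L/(kA) = 0.105/(1.51×21.2) = 0.00328 K/W
R_expanded polystyrene = L/(kA) = 0.09/(0.036×21.2) = 0.1179 K/W
R_outer film = 1/(h_o·A) = 1/(24.5×21.2) = 0.001925 K/W
R_total = 0.1231 K/W
Q = ΔT / R_total = 46 / 0.1231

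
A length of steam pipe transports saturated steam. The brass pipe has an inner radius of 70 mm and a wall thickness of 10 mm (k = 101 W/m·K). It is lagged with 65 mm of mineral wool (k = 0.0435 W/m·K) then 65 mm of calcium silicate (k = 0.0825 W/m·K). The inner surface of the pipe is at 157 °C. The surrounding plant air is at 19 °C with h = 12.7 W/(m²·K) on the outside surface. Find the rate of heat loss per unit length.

q′ ≈ 46.8 W/m

Treating each annulus and film as a series resistance:
R_brass pipe wall = ln(80/70)/(2π×101×1) = 2.104×10^-4 K/W
R_mineral wool = ln(145/80)/(2π×0.0435×1) = 2.176 K/W
R_calcium silicate = ln(210/145)/(2π×0.0825×1) = 0.7145 K/W
R_outer film = 1/(h_o·2πr_oL) = 1/(12.7×2π×0.21×1) = 0.05968 K/W
R_total = 2.95 K/W
Q = ΔT/R_total = 138/2.95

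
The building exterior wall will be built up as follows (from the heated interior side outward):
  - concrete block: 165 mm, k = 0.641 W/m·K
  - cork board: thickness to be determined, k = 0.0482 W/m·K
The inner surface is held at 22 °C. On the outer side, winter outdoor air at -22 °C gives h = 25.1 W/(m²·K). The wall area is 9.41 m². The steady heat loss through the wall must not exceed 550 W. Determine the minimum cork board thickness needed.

Using the resistance-network approach (series):
R_concrete block = L/(kA) = 0.165/(0.641×9.41) = 0.02735 K/W
R_outer film = 1/(h_o·A) = 1/(25.1×9.41) = 0.004234 K/W
Sum of the known resistances R_other = 0.03159 K/W
Required total resistance R_tot = ΔT/Q_allow = 44/550 = 0.08 K/W
R_cork board = R_tot − R_other = 0.04841 K/W
L = R·k·A = 0.04841×0.0482×9.41

L ≈ 22 mm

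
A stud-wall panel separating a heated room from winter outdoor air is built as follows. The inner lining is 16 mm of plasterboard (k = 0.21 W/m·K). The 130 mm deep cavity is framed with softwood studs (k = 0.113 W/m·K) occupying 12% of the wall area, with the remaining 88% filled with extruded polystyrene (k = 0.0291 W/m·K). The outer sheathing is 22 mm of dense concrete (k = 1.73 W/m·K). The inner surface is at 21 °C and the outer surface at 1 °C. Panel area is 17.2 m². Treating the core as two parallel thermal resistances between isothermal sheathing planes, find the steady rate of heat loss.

Q ≈ 101 W

Sheathing layers in series; stud and cavity paths in parallel between them.
R_inner = 0.016/(0.21×17.2) = 0.00443 K/W
R_stud  = 0.13/(0.113×0.12×17.2) = 0.5574 K/W
R_cav   = 0.13/(0.0291×0.88×17.2) = 0.2951 K/W
1/R_core = 1/R_stud + 1/R_cav → R_core = 0.193 K/W
R_outer = 0.022/(1.73×17.2) = 7.393×10^-4 K/W
R_total = 0.1981 K/W
Q = ΔT/R_total = 20/0.1981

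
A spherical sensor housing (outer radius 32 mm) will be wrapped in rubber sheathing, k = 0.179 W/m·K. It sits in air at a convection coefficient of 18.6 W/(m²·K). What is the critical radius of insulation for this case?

r_cr ≈ 19.2 mm

For a sphere r_cr = 2k/h = 2×0.179/18.6
r_cr = 19.2 mm; since the bare radius (32 mm) is above r_cr, any added insulation will reduce heat loss.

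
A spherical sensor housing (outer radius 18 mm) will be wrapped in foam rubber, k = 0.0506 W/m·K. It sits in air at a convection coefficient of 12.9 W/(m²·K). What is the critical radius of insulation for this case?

For a sphere r_cr = 2k/h = 2×0.0506/12.9
r_cr = 7.84 mm; since the bare radius (18 mm) is above r_cr, any added insulation will reduce heat loss.

r_cr ≈ 7.84 mm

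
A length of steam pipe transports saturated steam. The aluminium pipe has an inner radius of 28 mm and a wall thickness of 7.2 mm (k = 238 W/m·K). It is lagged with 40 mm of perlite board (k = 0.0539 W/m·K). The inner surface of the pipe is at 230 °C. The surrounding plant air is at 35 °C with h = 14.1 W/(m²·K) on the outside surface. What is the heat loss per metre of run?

q′ ≈ 81.5 W/m

For a radial system each layer contributes R = ln(r_out/r_in)/(2πkL); films add R = 1/(hA).
R_aluminium pipe wall = ln(35.2/28)/(2π×238×1) = 1.53×10^-4 K/W
R_perlite board = ln(75.2/35.2)/(2π×0.0539×1) = 2.241 K/W
R_outer film = 1/(h_o·2πr_oL) = 1/(14.1×2π×0.0752×1) = 0.1501 K/W
R_total = 2.392 K/W
Q = ΔT/R_total = 195/2.392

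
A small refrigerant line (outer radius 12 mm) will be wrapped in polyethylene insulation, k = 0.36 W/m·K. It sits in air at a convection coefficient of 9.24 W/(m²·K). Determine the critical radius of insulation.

For a cylinder r_cr = k/h = 0.36/9.24
r_cr = 39 mm; since the bare radius (12 mm) is below r_cr, adding a thin layer of insulation will *increase* heat loss.

r_cr ≈ 39 mm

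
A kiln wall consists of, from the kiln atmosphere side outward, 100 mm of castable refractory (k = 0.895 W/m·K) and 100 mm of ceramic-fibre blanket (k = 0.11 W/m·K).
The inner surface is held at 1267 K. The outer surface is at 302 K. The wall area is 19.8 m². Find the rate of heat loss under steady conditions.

Series thermal resistances:
R_castable refractory = L/(kA) = 0.1/(0.895×19.8) = 0.005643 K/W
R_ceramic-fibre blanket = L/(kA) = 0.1/(0.11×19.8) = 0.04591 K/W
R_total = 0.05156 K/W
Q = ΔT / R_total = 965 / 0.05156

Q ≈ 18700 W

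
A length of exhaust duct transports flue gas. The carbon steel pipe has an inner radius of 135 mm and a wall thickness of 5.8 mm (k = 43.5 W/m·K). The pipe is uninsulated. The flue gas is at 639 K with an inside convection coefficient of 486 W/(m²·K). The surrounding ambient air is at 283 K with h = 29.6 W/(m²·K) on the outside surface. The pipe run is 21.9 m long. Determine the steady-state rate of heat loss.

Q ≈ 191000 W

Per-layer cylindrical resistances, series-summed:
R_inner film = 1/(h_i·2πr₁L) = 1/(486×2π×0.135×21.9) = 1.108×10^-4 K/W
R_carbon steel pipe wall = ln(140.8/135)/(2π×43.5×21.9) = 7.028×10^-6 K/W
R_outer film = 1/(h_o·2πr_oL) = 1/(29.6×2π×0.1408×21.9) = 0.001744 K/W
R_total = 0.001862 K/W
Q = ΔT/R_total = 356/0.001862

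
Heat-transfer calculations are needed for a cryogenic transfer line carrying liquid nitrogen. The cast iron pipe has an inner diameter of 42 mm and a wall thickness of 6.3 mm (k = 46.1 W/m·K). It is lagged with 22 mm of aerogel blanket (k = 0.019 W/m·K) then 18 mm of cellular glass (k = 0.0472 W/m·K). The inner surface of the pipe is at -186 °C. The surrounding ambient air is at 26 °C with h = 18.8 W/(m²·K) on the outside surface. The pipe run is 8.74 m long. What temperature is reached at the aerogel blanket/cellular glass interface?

T ≈ -14.7 °C

Per-layer cylindrical resistances, series-summed:
R_cast iron pipe wall = ln(27.3/21)/(2π×46.1×8.74) = 1.036×10^-4 K/W
R_aerogel blanket = ln(49.3/27.3)/(2π×0.019×8.74) = 0.5665 K/W
R_cellular glass = ln(67.3/49.3)/(2π×0.0472×8.74) = 0.1201 K/W
R_outer film = 1/(h_o·2πr_oL) = 1/(18.8×2π×0.0673×8.74) = 0.01439 K/W
R_total = 0.701 K/W
Q = ΔT/R_total = 212/0.701
Q = 302 W
T_interface = T_inner + Q·ΣR(inner→interface) = -186 + 302×0.5666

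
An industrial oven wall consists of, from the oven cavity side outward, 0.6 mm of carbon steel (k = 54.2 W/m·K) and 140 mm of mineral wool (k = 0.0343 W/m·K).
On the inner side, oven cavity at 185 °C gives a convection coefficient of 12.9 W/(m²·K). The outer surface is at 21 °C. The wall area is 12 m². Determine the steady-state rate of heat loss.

Q ≈ 473 W

Using the resistance-network approach (series):
R_inner film = 1/(h_i·A) = 1/(12.9×12) = 0.00646 K/W
R_carbon steel = L/(kA) = 0.0006/(54.2×12) = 9.225×10^-7 K/W
R_mineral wool = L/(kA) = 0.14/(0.0343×12) = 0.3401 K/W
R_total = 0.3466 K/W
Q = ΔT / R_total = 164 / 0.3466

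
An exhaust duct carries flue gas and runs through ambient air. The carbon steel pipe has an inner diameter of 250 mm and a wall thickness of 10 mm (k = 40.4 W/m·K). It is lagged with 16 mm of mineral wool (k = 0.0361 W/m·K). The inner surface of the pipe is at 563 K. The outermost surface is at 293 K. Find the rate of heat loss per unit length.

q′ ≈ 546 W/m

Cylindrical conduction, so R = ln(r₂/r₁)/(2πkL) per layer, in series:
R_carbon steel pipe wall = ln(135/125)/(2π×40.4×1) = 3.032×10^-4 K/W
R_mineral wool = ln(151/135)/(2π×0.0361×1) = 0.4938 K/W
R_total = 0.4941 K/W
Q = ΔT/R_total = 270/0.4941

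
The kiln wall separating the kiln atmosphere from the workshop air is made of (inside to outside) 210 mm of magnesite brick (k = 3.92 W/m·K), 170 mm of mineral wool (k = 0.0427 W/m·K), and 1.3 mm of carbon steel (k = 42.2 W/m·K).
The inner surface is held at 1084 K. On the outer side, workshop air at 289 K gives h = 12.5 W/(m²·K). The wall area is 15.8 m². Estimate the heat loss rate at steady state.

Model the wall as resistances in series:
R_magnesite brick = L/(kA) = 0.21/(3.92×15.8) = 0.003391 K/W
R_mineral wool = L/(kA) = 0.17/(0.0427×15.8) = 0.252 K/W
R_carbon steel = L/(kA) = 0.0013/(42.2×15.8) = 1.95×10^-6 K/W
R_outer film = 1/(h_o·A) = 1/(12.5×15.8) = 0.005063 K/W
R_total = 0.2604 K/W
Q = ΔT / R_total = 795 / 0.2604

Q ≈ 3050 W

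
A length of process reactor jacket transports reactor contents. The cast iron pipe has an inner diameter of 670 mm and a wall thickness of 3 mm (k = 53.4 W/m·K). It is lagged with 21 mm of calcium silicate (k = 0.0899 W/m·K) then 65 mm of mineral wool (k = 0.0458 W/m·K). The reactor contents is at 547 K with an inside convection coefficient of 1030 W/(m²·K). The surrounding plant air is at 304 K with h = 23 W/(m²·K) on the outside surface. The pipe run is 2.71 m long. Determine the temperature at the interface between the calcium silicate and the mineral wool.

Treating each annulus and film as a series resistance:
R_inner film = 1/(h_i·2πr₁L) = 1/(1030×2π×0.335×2.71) = 1.702×10^-4 K/W
R_cast iron pipe wall = ln(338/335)/(2π×53.4×2.71) = 9.805×10^-6 K/W
R_calcium silicate = ln(359/338)/(2π×0.0899×2.71) = 0.03938 K/W
R_mineral wool = ln(424/359)/(2π×0.0458×2.71) = 0.2134 K/W
R_outer film = 1/(h_o·2πr_oL) = 1/(23×2π×0.424×2.71) = 0.006022 K/W
R_total = 0.259 K/W
Q = ΔT/R_total = 243/0.259
Q = 938 W
T_interface = T_inner − Q·ΣR(inner→interface) = 547 − 938×0.03956

T ≈ 510 K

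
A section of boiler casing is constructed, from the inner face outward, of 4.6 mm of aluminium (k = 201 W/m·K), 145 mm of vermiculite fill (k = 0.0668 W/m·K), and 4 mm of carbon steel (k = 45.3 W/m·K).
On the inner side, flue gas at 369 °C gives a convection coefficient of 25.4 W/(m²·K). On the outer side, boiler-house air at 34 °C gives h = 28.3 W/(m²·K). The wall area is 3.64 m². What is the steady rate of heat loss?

Q ≈ 543 W

Using the resistance-network approach (series):
R_inner film = 1/(h_i·A) = 1/(25.4×3.64) = 0.01082 K/W
R_aluminium = L/(kA) = 0.0046/(201×3.64) = 6.287×10^-6 K/W
R_vermiculite fill = L/(kA) = 0.145/(0.0668×3.64) = 0.5963 K/W
R_carbon steel = L/(kA) = 0.004/(45.3×3.64) = 2.426×10^-5 K/W
R_outer film = 1/(h_o·A) = 1/(28.3×3.64) = 0.009708 K/W
R_total = 0.6169 K/W
Q = ΔT / R_total = 335 / 0.6169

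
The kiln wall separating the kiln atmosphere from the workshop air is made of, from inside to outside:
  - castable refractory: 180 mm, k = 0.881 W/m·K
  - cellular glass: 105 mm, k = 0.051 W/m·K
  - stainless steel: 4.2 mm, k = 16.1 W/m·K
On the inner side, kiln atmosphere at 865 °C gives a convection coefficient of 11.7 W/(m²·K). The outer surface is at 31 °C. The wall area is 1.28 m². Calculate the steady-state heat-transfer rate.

Using the resistance-network approach (series):
R_inner film = 1/(h_i·A) = 1/(11.7×1.28) = 0.06677 K/W
R_castable refractory = L/(kA) = 0.18/(0.881×1.28) = 0.1596 K/W
R_cellular glass = L/(kA) = 0.105/(0.051×1.28) = 1.608 K/W
R_stainless steel = L/(kA) = 0.0042/(16.1×1.28) = 2.038×10^-4 K/W
R_total = 1.835 K/W
Q = ΔT / R_total = 834 / 1.835

Q ≈ 454 W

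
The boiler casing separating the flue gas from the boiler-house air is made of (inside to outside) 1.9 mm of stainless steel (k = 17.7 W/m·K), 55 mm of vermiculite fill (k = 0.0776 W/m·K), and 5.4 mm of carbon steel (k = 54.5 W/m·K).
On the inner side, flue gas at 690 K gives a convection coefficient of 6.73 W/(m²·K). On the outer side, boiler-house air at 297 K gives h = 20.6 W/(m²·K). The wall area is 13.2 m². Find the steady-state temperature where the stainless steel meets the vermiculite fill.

Model the wall as resistances in series:
R_inner film = 1/(h_i·A) = 1/(6.73×13.2) = 0.01126 K/W
R_stainless steel = L/(kA) = 0.0019/(17.7×13.2) = 8.132×10^-6 K/W
R_vermiculite fill = L/(kA) = 0.055/(0.0776×13.2) = 0.05369 K/W
R_carbon steel = L/(kA) = 0.0054/(54.5×13.2) = 7.506×10^-6 K/W
R_outer film = 1/(h_o·A) = 1/(20.6×13.2) = 0.003678 K/W
R_total = 0.06864 K/W;  Q = ΔT/R_total = 393/0.06864 = 5725 W
T_interface = T_inner − Q·ΣR(inner→interface) = 690 − 5730×0.01126

T ≈ 626 K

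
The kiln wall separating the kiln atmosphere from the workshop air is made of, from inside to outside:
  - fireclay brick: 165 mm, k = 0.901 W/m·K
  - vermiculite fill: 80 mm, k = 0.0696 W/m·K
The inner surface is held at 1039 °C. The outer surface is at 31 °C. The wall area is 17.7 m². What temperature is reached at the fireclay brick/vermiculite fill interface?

Treating each layer as a thermal resistance in series:
R_fireclay brick = L/(kA) = 0.165/(0.901×17.7) = 0.01035 K/W
R_vermiculite fill = L/(kA) = 0.08/(0.0696×17.7) = 0.06494 K/W
R_total = 0.07529 K/W;  Q = ΔT/R_total = 1008/0.07529 = 13390 W
T_interface = T_inner − Q·ΣR(inner→interface) = 1039 − 13400×0.01035

T ≈ 900 °C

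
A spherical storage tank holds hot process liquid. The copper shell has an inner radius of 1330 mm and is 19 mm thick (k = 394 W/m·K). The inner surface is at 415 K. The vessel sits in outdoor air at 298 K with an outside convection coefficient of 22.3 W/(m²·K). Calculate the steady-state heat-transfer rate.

Q ≈ 59600 W

Each spherical layer contributes R = (1/r_i − 1/r_o)/(4πk):
R_copper shell = (1/1.33 − 1/1.349)/(4π×394) = 2.139×10^-6 K/W
R_outer film = 1/(h·4πr_o²) = 1/(22.3×4π×1.349²) = 0.001961 K/W
R_total = 0.001963 K/W
Q = ΔT/R_total = 117/0.001963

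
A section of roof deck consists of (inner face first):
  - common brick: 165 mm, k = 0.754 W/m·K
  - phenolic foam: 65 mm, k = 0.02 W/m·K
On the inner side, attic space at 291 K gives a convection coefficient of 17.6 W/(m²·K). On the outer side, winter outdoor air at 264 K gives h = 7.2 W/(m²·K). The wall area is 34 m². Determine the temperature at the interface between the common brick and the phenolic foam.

Series thermal resistances:
R_inner film = 1/(h_i·A) = 1/(17.6×34) = 0.001671 K/W
R_common brick = L/(kA) = 0.165/(0.754×34) = 0.006436 K/W
R_phenolic foam = L/(kA) = 0.065/(0.02×34) = 0.09559 K/W
R_outer film = 1/(h_o·A) = 1/(7.2×34) = 0.004085 K/W
R_total = 0.1078 K/W;  Q = ΔT/R_total = 27/0.1078 = 250.5 W
T_interface = T_inner − Q·ΣR(inner→interface) = 291 − 251×0.008107

T ≈ 289 K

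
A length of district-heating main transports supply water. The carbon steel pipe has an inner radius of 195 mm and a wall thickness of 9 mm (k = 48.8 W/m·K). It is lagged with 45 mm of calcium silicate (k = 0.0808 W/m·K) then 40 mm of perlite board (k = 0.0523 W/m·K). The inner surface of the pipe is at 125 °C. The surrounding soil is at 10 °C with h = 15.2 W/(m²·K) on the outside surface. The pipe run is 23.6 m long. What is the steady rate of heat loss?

Treating each annulus and film as a series resistance:
R_carbon steel pipe wall = ln(204/195)/(2π×48.8×23.6) = 6.235×10^-6 K/W
R_calcium silicate = ln(249/204)/(2π×0.0808×23.6) = 0.01664 K/W
R_perlite board = ln(289/249)/(2π×0.0523×23.6) = 0.01921 K/W
R_outer film = 1/(h_o·2πr_oL) = 1/(15.2×2π×0.289×23.6) = 0.001535 K/W
R_total = 0.03739 K/W
Q = ΔT/R_total = 115/0.03739

Q ≈ 3080 W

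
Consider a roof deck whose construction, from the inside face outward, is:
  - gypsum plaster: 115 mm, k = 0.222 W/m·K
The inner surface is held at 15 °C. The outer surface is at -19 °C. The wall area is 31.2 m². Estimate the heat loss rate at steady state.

Q ≈ 2050 W

Using the resistance-network approach (series):
R_gypsum plaster = L/(kA) = 0.115/(0.222×31.2) = 0.0166 K/W
R_total = 0.0166 K/W
Q = ΔT / R_total = 34 / 0.0166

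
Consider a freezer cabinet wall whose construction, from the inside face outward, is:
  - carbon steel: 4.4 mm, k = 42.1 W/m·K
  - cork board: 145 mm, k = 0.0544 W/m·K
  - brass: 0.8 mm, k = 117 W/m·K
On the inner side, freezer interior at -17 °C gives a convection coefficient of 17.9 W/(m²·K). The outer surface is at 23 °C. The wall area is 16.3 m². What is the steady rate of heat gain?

Thermal resistances in series:
R_inner film = 1/(h_i·A) = 1/(17.9×16.3) = 0.003427 K/W
R_carbon steel = L/(kA) = 0.0044/(42.1×16.3) = 6.412×10^-6 K/W
R_cork board = L/(kA) = 0.145/(0.0544×16.3) = 0.1635 K/W
R_brass = L/(kA) = 0.0008/(117×16.3) = 4.195×10^-7 K/W
R_total = 0.167 K/W
Q = ΔT / R_total = 40 / 0.167

Q ≈ 240 W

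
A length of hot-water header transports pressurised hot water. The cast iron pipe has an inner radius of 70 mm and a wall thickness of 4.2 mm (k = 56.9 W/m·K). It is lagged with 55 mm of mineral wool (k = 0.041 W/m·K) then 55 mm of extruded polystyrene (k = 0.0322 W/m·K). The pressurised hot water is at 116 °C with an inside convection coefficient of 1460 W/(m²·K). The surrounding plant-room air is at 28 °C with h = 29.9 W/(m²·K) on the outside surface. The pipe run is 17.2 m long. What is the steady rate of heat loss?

Q ≈ 385 W

Treating each annulus and film as a series resistance:
R_inner film = 1/(h_i·2πr₁L) = 1/(1460×2π×0.07×17.2) = 9.054×10^-5 K/W
R_cast iron pipe wall = ln(74.2/70)/(2π×56.9×17.2) = 9.476×10^-6 K/W
R_mineral wool = ln(129.2/74.2)/(2π×0.041×17.2) = 0.1252 K/W
R_extruded polystyrene = ln(184.2/129.2)/(2π×0.0322×17.2) = 0.1019 K/W
R_outer film = 1/(h_o·2πr_oL) = 1/(29.9×2π×0.1842×17.2) = 0.00168 K/W
R_total = 0.2289 K/W
Q = ΔT/R_total = 88/0.2289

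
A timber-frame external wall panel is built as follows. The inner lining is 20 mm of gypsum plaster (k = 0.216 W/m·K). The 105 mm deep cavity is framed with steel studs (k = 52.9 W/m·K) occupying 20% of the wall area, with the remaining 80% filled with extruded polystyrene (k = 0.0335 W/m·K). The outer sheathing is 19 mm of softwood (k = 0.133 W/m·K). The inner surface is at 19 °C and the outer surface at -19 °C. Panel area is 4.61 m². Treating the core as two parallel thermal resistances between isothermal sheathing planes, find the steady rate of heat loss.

Sheathing layers in series; stud and cavity paths in parallel between them.
R_inner = 0.02/(0.216×4.61) = 0.02009 K/W
R_stud  = 0.105/(52.9×0.2×4.61) = 0.002153 K/W
R_cav   = 0.105/(0.0335×0.8×4.61) = 0.8499 K/W
1/R_core = 1/R_stud + 1/R_cav → R_core = 0.002147 K/W
R_outer = 0.019/(0.133×4.61) = 0.03099 K/W
R_total = 0.05322 K/W
Q = ΔT/R_total = 38/0.05322

Q ≈ 714 W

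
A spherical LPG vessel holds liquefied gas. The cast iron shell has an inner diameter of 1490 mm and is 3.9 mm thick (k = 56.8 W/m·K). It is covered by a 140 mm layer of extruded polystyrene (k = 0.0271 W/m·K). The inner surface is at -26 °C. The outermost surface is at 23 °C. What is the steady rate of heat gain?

For a spherical shell R = (1/r₁ − 1/r₂)/(4πk); film R = 1/(h·4πr²). In series:
R_cast iron shell = (1/0.745 − 1/0.7489)/(4π×56.8) = 9.793×10^-6 K/W
R_extruded polystyrene = (1/0.7489 − 1/0.8889)/(4π×0.0271) = 0.6176 K/W
R_total = 0.6176 K/W
Q = ΔT/R_total = 49/0.6176

Q ≈ 79.3 W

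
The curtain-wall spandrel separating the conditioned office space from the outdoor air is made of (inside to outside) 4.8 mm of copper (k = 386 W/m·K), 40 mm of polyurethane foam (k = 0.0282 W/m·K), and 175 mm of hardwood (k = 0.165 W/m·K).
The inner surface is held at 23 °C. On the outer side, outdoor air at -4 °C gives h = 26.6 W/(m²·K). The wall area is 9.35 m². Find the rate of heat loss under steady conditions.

Q ≈ 100 W

Using the resistance-network approach (series):
R_copper = L/(kA) = 0.0048/(386×9.35) = 1.33×10^-6 K/W
R_polyurethane foam = L/(kA) = 0.04/(0.0282×9.35) = 0.1517 K/W
R_hardwood = L/(kA) = 0.175/(0.165×9.35) = 0.1134 K/W
R_outer film = 1/(h_o·A) = 1/(26.6×9.35) = 0.004021 K/W
R_total = 0.2692 K/W
Q = ΔT / R_total = 27 / 0.2692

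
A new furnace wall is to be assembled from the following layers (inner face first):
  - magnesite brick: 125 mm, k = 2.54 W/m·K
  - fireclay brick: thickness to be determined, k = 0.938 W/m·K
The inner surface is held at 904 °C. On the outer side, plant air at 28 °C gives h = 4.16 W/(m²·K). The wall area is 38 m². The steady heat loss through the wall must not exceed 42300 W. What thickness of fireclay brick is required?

Treating each layer as a thermal resistance in series:
R_magnesite brick = L/(kA) = 0.125/(2.54×38) = 0.001295 K/W
R_outer film = 1/(h_o·A) = 1/(4.16×38) = 0.006326 K/W
Sum of the known resistances R_other = 0.007621 K/W
Required total resistance R_tot = ΔT/Q_allow = 876/42300 = 0.02071 K/W
R_fireclay brick = R_tot − R_other = 0.01309 K/W
L = R·k·A = 0.01309×0.938×38

L ≈ 467 mm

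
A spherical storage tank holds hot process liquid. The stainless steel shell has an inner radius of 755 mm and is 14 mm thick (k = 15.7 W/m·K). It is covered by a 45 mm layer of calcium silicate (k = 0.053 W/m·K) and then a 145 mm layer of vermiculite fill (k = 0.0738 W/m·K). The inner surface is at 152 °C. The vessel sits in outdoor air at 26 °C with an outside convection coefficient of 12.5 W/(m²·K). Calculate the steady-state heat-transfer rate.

Q ≈ 400 W

Each spherical layer contributes R = (1/r_i − 1/r_o)/(4πk):
R_stainless steel shell = (1/0.755 − 1/0.769)/(4π×15.7) = 1.222×10^-4 K/W
R_calcium silicate = (1/0.769 − 1/0.814)/(4π×0.053) = 0.1079 K/W
R_vermiculite fill = (1/0.814 − 1/0.959)/(4π×0.0738) = 0.2003 K/W
R_outer film = 1/(h·4πr_o²) = 1/(12.5×4π×0.959²) = 0.006922 K/W
R_total = 0.3153 K/W
Q = ΔT/R_total = 126/0.3153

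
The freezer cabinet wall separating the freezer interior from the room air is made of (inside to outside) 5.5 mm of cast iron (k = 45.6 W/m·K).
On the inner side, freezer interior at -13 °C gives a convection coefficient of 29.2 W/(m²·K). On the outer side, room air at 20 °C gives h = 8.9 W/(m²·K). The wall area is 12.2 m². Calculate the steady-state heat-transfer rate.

Q ≈ 2740 W

Using the resistance-network approach (series):
R_inner film = 1/(h_i·A) = 1/(29.2×12.2) = 0.002807 K/W
R_cast iron = L/(kA) = 0.0055/(45.6×12.2) = 9.886×10^-6 K/W
R_outer film = 1/(h_o·A) = 1/(8.9×12.2) = 0.00921 K/W
R_total = 0.01203 K/W
Q = ΔT / R_total = 33 / 0.01203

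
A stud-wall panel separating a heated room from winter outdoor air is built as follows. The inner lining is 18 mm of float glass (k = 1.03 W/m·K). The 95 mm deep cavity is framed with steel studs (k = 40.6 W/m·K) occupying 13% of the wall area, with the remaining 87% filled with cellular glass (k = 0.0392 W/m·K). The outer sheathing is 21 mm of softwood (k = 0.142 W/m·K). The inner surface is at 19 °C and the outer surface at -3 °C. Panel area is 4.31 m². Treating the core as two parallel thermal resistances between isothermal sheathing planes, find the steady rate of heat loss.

Q ≈ 517 W

Sheathing layers in series; stud and cavity paths in parallel between them.
R_inner = 0.018/(1.03×4.31) = 0.004055 K/W
R_stud  = 0.095/(40.6×0.13×4.31) = 0.004176 K/W
R_cav   = 0.095/(0.0392×0.87×4.31) = 0.6463 K/W
1/R_core = 1/R_stud + 1/R_cav → R_core = 0.004149 K/W
R_outer = 0.021/(0.142×4.31) = 0.03431 K/W
R_total = 0.04252 K/W
Q = ΔT/R_total = 22/0.04252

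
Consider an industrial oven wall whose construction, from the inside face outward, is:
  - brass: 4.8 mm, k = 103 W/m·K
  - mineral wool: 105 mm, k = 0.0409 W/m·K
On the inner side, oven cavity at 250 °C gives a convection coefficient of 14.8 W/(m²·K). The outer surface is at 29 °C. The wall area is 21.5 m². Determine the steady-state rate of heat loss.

Q ≈ 1800 W

Thermal resistances in series:
R_inner film = 1/(h_i·A) = 1/(14.8×21.5) = 0.003143 K/W
R_brass = L/(kA) = 0.0048/(103×21.5) = 2.168×10^-6 K/W
R_mineral wool = L/(kA) = 0.105/(0.0409×21.5) = 0.1194 K/W
R_total = 0.1226 K/W
Q = ΔT / R_total = 221 / 0.1226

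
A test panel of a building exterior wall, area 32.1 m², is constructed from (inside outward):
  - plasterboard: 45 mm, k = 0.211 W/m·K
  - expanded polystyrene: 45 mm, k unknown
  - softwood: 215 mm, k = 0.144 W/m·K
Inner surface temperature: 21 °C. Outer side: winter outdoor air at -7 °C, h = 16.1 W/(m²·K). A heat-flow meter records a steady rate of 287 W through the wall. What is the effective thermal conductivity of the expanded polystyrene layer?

k ≈ 0.033 W/(m·K)

Using the resistance-network approach (series):
R_plasterboard = L/(kA) = 0.045/(0.211×32.1) = 0.006644 K/W
R_softwood = L/(kA) = 0.215/(0.144×32.1) = 0.04651 K/W
R_outer film = 1/(h_o·A) = 1/(16.1×32.1) = 0.001935 K/W
Sum of known resistances R_other = 0.05509 K/W
Total R = ΔT/Q = 28/287 = 0.09756 K/W
R_expanded polystyrene = R_total − R_other = 0.04247 K/W
k = L/(R·A) = 0.045/(0.04247×32.1)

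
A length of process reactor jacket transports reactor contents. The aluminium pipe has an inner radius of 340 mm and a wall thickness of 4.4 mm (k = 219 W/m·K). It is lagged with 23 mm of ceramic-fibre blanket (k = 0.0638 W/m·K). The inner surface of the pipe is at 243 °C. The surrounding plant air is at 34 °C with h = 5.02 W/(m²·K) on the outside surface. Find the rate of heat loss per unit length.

q′ ≈ 844 W/m

Cylindrical conduction, so R = ln(r₂/r₁)/(2πkL) per layer, in series:
R_aluminium pipe wall = ln(344.4/340)/(2π×219×1) = 9.344×10^-6 K/W
R_ceramic-fibre blanket = ln(367.4/344.4)/(2π×0.0638×1) = 0.1613 K/W
R_outer film = 1/(h_o·2πr_oL) = 1/(5.02×2π×0.3674×1) = 0.08629 K/W
R_total = 0.2476 K/W
Q = ΔT/R_total = 209/0.2476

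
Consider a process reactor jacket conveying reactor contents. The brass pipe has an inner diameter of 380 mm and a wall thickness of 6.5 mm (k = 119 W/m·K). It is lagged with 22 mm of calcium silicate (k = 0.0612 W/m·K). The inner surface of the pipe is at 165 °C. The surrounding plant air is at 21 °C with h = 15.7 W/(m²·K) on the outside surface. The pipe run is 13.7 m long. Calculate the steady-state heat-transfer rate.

Q ≈ 6120 W

Treating each annulus and film as a series resistance:
R_brass pipe wall = ln(196.5/190)/(2π×119×13.7) = 3.284×10^-6 K/W
R_calcium silicate = ln(218.5/196.5)/(2π×0.0612×13.7) = 0.02014 K/W
R_outer film = 1/(h_o·2πr_oL) = 1/(15.7×2π×0.2185×13.7) = 0.003386 K/W
R_total = 0.02353 K/W
Q = ΔT/R_total = 144/0.02353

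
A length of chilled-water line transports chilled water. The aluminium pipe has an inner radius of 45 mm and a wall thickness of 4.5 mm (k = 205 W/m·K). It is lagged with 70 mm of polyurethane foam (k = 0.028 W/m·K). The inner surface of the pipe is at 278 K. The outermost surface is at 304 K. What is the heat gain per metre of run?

q′ ≈ 5.19 W/m

Radial resistances (cylindrical: R_cond = ln(r_o/r_i)/(2πkL), R_conv = 1/(h·2πrL)):
R_aluminium pipe wall = ln(49.5/45)/(2π×205×1) = 7.4×10^-5 K/W
R_polyurethane foam = ln(119.5/49.5)/(2π×0.028×1) = 5.01 K/W
R_total = 5.01 K/W
Q = ΔT/R_total = 26/5.01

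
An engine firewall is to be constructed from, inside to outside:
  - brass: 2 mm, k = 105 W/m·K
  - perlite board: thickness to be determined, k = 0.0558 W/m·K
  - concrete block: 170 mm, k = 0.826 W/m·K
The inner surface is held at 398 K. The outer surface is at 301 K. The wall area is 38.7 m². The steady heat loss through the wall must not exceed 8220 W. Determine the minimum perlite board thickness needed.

L ≈ 14 mm

Using the resistance-network approach (series):
R_brass = L/(kA) = 0.002/(105×38.7) = 4.922×10^-7 K/W
R_concrete block = L/(kA) = 0.17/(0.826×38.7) = 0.005318 K/W
Sum of the known resistances R_other = 0.005319 K/W
Required total resistance R_tot = ΔT/Q_allow = 97/8220 = 0.0118 K/W
R_perlite board = R_tot − R_other = 0.006482 K/W
L = R·k·A = 0.006482×0.0558×38.7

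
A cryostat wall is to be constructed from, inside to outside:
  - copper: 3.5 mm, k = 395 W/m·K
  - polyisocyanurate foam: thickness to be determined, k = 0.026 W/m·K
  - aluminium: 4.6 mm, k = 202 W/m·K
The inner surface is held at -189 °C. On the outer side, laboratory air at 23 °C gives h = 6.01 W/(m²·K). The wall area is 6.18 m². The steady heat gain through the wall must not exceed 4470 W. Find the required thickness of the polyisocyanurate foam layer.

L ≈ 3.29 mm

Model the wall as resistances in series:
R_copper = L/(kA) = 0.0035/(395×6.18) = 1.434×10^-6 K/W
R_aluminium = L/(kA) = 0.0046/(202×6.18) = 3.685×10^-6 K/W
R_outer film = 1/(h_o·A) = 1/(6.01×6.18) = 0.02692 K/W
Sum of the known resistances R_other = 0.02693 K/W
Required total resistance R_tot = ΔT/Q_allow = 212/4470 = 0.04743 K/W
R_polyisocyanurate foam = R_tot − R_other = 0.0205 K/W
L = R·k·A = 0.0205×0.026×6.18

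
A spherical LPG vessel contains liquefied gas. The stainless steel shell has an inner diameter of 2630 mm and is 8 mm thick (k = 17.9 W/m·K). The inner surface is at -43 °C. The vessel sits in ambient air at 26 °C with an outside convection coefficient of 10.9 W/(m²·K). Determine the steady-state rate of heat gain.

Each spherical layer contributes R = (1/r_i − 1/r_o)/(4πk):
R_stainless steel shell = (1/1.315 − 1/1.323)/(4π×17.9) = 2.044×10^-5 K/W
R_outer film = 1/(h·4πr_o²) = 1/(10.9×4π×1.323²) = 0.004171 K/W
R_total = 0.004191 K/W
Q = ΔT/R_total = 69/0.004191

Q ≈ 16500 W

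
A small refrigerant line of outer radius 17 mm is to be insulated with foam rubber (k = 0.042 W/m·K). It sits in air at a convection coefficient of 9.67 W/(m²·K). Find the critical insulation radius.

For a cylinder r_cr = k/h = 0.042/9.67
r_cr = 4.34 mm; since the bare radius (17 mm) is above r_cr, any added insulation will reduce heat loss.

r_cr ≈ 4.34 mm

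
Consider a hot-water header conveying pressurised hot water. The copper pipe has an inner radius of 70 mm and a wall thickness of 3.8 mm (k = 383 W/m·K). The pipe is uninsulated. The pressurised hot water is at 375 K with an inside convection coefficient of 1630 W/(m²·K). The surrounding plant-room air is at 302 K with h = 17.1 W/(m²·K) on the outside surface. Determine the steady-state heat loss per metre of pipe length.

q′ ≈ 572 W/m

Per-layer cylindrical resistances, series-summed:
R_inner film = 1/(h_i·2πr₁L) = 1/(1630×2π×0.07×1) = 0.001395 K/W
R_copper pipe wall = ln(73.8/70)/(2π×383×1) = 2.197×10^-5 K/W
R_outer film = 1/(h_o·2πr_oL) = 1/(17.1×2π×0.0738×1) = 0.1261 K/W
R_total = 0.1275 K/W
Q = ΔT/R_total = 73/0.1275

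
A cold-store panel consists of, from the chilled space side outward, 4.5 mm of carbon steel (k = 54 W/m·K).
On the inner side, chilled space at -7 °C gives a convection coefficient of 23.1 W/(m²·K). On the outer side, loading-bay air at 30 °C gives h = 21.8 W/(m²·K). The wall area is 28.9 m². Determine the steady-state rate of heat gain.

Treating each layer as a thermal resistance in series:
R_inner film = 1/(h_i·A) = 1/(23.1×28.9) = 0.001498 K/W
R_carbon steel = L/(kA) = 0.0045/(54×28.9) = 2.884×10^-6 K/W
R_outer film = 1/(h_o·A) = 1/(21.8×28.9) = 0.001587 K/W
R_total = 0.003088 K/W
Q = ΔT / R_total = 37 / 0.003088

Q ≈ 12000 W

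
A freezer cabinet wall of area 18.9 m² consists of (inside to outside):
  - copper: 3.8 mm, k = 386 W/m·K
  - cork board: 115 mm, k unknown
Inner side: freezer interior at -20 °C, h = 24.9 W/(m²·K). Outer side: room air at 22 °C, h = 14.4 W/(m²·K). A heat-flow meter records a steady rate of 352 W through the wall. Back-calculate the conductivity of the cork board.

k ≈ 0.0536 W/(m·K)

Using the resistance-network approach (series):
R_inner film = 1/(h_i·A) = 1/(24.9×18.9) = 0.002125 K/W
R_copper = L/(kA) = 0.0038/(386×18.9) = 5.209×10^-7 K/W
R_outer film = 1/(h_o·A) = 1/(14.4×18.9) = 0.003674 K/W
Sum of known resistances R_other = 0.0058 K/W
Total R = ΔT/Q = 42/352 = 0.1193 K/W
R_cork board = R_total − R_other = 0.1135 K/W
k = L/(R·A) = 0.115/(0.1135×18.9)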